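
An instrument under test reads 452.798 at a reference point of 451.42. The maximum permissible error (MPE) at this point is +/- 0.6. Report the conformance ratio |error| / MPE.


e = indication - reference = 452.798 - 451.42 = 1.3780
|e| = 1.3780
ratio = |e| / MPE = 1.3780 / 0.6
ratio = 2.2967

2.2967


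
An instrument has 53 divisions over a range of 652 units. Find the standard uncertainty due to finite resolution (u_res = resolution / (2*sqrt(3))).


resolution = range / divisions
resolution = 652 / 53 = 12.301887
u_res = resolution / (2*sqrt(3))
u_res = 12.301887 / 3.4641016
u_res = 3.5512

3.5512


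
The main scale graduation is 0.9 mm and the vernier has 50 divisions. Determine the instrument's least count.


LC = MSD / n_div
= 0.9 / 50
= 0.0180

0.0180


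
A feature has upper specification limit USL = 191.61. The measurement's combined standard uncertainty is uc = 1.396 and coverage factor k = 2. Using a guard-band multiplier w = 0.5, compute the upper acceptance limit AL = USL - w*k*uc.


U = k * uc = 2 * 1.396 = 2.792
guard band g = w * U = 0.5 * 2.792 = 1.396
AL = USL - g = 191.61 - 1.396
AL = 190.2140

190.2140


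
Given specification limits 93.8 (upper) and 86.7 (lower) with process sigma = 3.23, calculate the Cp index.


Cp = (USL - LSL) / (6 * sigma)
= (93.8 - 86.7) / (6 * 3.23)
= 7.1000 / 19.3800
= 0.3664

0.3664


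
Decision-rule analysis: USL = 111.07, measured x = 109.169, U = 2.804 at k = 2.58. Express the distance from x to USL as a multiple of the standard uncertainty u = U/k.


u = U / k = 2.804 / 2.58 = 1.0868217
margin = |USL - x| = |111.07 - 109.169| = 1.901
z = margin / u = 1.901 / 1.0868217
z = 1.7491

1.7491


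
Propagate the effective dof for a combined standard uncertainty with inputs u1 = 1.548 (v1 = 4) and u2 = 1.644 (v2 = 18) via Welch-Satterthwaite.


uc = sqrt(u1^2 + u2^2) = sqrt(1.548^2 + 1.644^2) = 2.2581054
v_eff = uc^4 / (u1^4/v1 + u2^4/v2)
= 2.2581054^4 / (1.548^4/4 + 1.644^4/18)
= 26.000209 / 1.8413894
v_eff = 14.1199

14.1199


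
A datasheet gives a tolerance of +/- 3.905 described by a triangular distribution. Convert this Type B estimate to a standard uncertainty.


u_B = half_width / sqrt(6)
u_B = 3.905 / 2.4494897
u_B = 1.5942

1.5942


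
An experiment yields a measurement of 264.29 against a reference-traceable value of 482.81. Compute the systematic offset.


Systematic error = measured - true
= 264.29 - 482.81
= -218.5200

-218.5200


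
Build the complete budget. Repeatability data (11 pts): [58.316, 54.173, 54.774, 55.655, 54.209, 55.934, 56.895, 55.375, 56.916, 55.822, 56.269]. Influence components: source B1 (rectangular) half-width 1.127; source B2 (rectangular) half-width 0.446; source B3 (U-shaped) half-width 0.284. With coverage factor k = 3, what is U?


mean = (58.316 + 54.173 + 54.774 + 55.655 + 54.209 + 55.934 + 56.895 + 55.375 + 56.916 + 55.822 + 56.269) / 11 = 55.84890909
s = sqrt(sum((x - mean)^2)/(n-1)) = 1.2417552
u_A = s / sqrt(n) = 1.2417552 / sqrt(11) = 0.37440328
u_B1 = 1.127 / sqrt(3) = 0.65067375
u_B2 = 0.446 / sqrt(3) = 0.25749822
u_B3 = 0.284 / sqrt(2) = 0.20081833
uc = sqrt(0.37440328^2 + 0.65067375^2 + 0.25749822^2 + 0.20081833^2) = 0.81864979
U = k * uc = 3 * 0.81864979
U = 2.4559

2.4559


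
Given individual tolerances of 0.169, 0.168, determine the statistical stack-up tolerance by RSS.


RSS = sqrt(0.169^2 + 0.168^2)
= sqrt(0.056785)
= 0.2383

0.2383


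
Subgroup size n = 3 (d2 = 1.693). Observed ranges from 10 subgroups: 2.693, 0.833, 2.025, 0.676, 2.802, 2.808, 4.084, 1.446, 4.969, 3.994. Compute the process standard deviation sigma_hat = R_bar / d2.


R_bar = (2.693 + 0.833 + 2.025 + 0.676 + 2.802 + 2.808 + 4.084 + 1.446 + 4.969 + 3.994) / 10
R_bar = 26.33 / 10 = 2.633
sigma_hat = R_bar / d2 = 2.633 / 1.693 = 1.5552

1.5552


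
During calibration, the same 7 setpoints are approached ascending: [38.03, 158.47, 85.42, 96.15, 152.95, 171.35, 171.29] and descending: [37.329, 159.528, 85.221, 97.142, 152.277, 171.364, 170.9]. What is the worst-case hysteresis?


|38.03 - 37.329| = 0.7010
|158.47 - 159.528| = 1.0580
|85.42 - 85.221| = 0.1990
|96.15 - 97.142| = 0.9920
|152.95 - 152.277| = 0.6730
|171.35 - 171.364| = 0.0140
|171.29 - 170.9| = 0.3900
hysteresis = max(diffs) = 1.0580

1.0580


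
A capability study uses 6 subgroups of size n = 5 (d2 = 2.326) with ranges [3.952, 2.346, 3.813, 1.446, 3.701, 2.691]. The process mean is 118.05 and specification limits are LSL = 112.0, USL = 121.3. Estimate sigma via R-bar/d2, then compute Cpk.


R_bar = (3.952 + 2.346 + 3.813 + 1.446 + 3.701 + 2.691) / 6 = 2.9915
sigma = R_bar / d2 = 2.9915 / 2.326 = 1.2861135
Cp = (USL - LSL)/(6*sigma) = (121.3 - 112.0)/(6*1.2861135) = 1.2052
Cpu = (121.3 - 118.05)/(3*1.2861135) = 0.8423
Cpl = (118.05 - 112.0)/(3*1.2861135) = 1.5680
Cpk = min(Cpu, Cpl) = 0.8423

0.8423


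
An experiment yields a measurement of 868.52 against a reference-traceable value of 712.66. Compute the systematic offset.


Systematic error = measured - true
= 868.52 - 712.66
= 155.8600

155.8600


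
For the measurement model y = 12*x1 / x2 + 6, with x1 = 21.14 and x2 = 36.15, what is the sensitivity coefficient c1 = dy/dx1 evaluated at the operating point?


y = 12*x1 / x2 + 6
dy/dx1 = 12/x2
Evaluate at x2 = 36.15: c1 = 12 / 36.15
c1 = 0.3320

0.3320


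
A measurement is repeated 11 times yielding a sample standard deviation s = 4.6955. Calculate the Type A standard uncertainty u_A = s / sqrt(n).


u_A = s / sqrt(n)
u_A = 4.6955 / sqrt(11)
u_A = 4.6955 / 3.3166248
u_A = 1.4157

1.4157


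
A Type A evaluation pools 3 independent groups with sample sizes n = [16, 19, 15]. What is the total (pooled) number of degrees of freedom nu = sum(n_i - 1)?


nu = sum_i (n_i - 1)
nu = ((16 - 1) + (19 - 1) + (15 - 1))
nu = 15 + 18 + 14
nu = 47

47


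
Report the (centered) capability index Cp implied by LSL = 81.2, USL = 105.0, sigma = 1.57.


Cp = (USL - LSL) / (6 * sigma)
= (105.0 - 81.2) / (6 * 1.57)
= 23.8000 / 9.4200
= 2.5265

2.5265


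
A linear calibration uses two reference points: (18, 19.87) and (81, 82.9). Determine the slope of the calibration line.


slope = (y2 - y1) / (x2 - x1)
= (82.9 - 19.87) / (81 - 18)
= 63.0300 / 63
= 1.0005

1.0005


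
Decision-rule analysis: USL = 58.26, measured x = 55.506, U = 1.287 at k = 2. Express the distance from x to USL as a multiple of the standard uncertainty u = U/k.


u = U / k = 1.287 / 2 = 0.6435
margin = |USL - x| = |58.26 - 55.506| = 2.754
z = margin / u = 2.754 / 0.6435
z = 4.2797

4.2797


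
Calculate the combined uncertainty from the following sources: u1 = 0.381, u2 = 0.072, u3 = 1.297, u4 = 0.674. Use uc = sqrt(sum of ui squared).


uc = sqrt(0.381^2 + 0.072^2 + 1.297^2 + 0.674^2)
uc = sqrt(2.28683)
uc = 1.5122

1.5122


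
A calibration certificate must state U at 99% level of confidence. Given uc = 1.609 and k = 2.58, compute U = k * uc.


U = k * uc
U = 2.58 * 1.609
U = 4.1512

4.1512


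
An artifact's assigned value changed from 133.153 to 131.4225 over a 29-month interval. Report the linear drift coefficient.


rate = (v2 - v1) / months
= (131.4225 - 133.153) / 29
= -1.7305 / 29
= -0.0597

-0.0597


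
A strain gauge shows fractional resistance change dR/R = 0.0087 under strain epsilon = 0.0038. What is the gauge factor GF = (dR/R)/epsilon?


GF = (dR/R) / epsilon
= 0.0087 / 0.0038
= 2.2895

2.2895


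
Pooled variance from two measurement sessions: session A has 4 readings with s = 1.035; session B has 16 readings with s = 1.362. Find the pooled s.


s_p = sqrt(((n1-1)*s1^2 + (n2-1)*s2^2) / (n1+n2-2))
numerator = (4-1)*1.035^2 + (16-1)*1.362^2 = 3.213675 + 27.82566 = 31.039335
denominator = 4 + 16 - 2 = 18
s_p^2 = 31.039335 / 18 = 1.7244075
s_p = sqrt(1.7244075) = 1.3132

1.3132


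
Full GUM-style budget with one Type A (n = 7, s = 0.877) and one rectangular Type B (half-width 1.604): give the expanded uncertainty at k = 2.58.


u_A = s / sqrt(n) = 0.877 / sqrt(7) = 0.33147484
u_B = half_width / sqrt(3) = 1.604 / sqrt(3) = 0.92606983
uc = sqrt(u_A^2 + u_B^2) = sqrt(0.33147484^2 + 0.92606983^2) = 0.98360607
U = k * uc = 2.58 * 0.98360607
U = 2.5377

2.5377


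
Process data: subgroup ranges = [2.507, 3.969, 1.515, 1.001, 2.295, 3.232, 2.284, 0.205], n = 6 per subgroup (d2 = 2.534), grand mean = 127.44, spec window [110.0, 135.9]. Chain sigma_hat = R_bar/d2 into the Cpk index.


R_bar = (2.507 + 3.969 + 1.515 + 1.001 + 2.295 + 3.232 + 2.284 + 0.205) / 8 = 2.126
sigma = R_bar / d2 = 2.126 / 2.534 = 0.83898974
Cp = (USL - LSL)/(6*sigma) = (135.9 - 110.0)/(6*0.83898974) = 5.1451
Cpu = (135.9 - 127.44)/(3*0.83898974) = 3.3612
Cpl = (127.44 - 110.0)/(3*0.83898974) = 6.9290
Cpk = min(Cpu, Cpl) = 3.3612

3.3612


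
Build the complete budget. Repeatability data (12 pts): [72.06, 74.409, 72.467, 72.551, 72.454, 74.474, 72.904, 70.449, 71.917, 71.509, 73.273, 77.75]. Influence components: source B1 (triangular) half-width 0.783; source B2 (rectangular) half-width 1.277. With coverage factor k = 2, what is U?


mean = (72.06 + 74.409 + 72.467 + 72.551 + 72.454 + 74.474 + 72.904 + 70.449 + 71.917 + 71.509 + 73.273 + 77.75) / 12 = 73.01808333
s = sqrt(sum((x - mean)^2)/(n-1)) = 1.867698
u_A = s / sqrt(n) = 1.867698 / sqrt(12) = 0.53915797
u_B1 = 0.783 / sqrt(6) = 0.31965841
u_B2 = 1.277 / sqrt(3) = 0.73727629
uc = sqrt(0.53915797^2 + 0.31965841^2 + 0.73727629^2) = 0.96770302
U = k * uc = 2 * 0.96770302
U = 1.9354

1.9354


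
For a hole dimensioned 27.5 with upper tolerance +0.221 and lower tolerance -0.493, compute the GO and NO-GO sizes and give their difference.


GO = nominal - lower_tol (smallest hole = maximum material condition)
GO = 27.5 - 0.493 = 27.007
NO-GO = nominal + upper_tol (largest hole = least material condition)
NO-GO = 27.5 + 0.221 = 27.721
spread = NO-GO - GO = 27.721 - 27.007 = 0.7140

0.7140


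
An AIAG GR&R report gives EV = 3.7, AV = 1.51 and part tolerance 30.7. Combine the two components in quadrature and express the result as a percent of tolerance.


GRR = sqrt(EV^2 + AV^2) = sqrt(3.7^2 + 1.51^2) = 3.9962608
%GRR = GRR / tol * 100 = 3.9962608 / 30.7 * 100
%GRR = 13.0171

13.0171


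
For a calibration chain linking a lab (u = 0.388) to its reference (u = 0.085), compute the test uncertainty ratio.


TUR = u_lab / u_ref
= 0.388 / 0.085
= 4.5647

4.5647


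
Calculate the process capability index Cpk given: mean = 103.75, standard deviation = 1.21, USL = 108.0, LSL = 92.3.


Cpu = (USL - mean) / (3*sigma) = (108.0 - 103.75) / (3*1.21) = 1.1708
Cpl = (mean - LSL) / (3*sigma) = (103.75 - 92.3) / (3*1.21) = 3.1543
Cpk = min(Cpu, Cpl) = 1.1708

1.1708


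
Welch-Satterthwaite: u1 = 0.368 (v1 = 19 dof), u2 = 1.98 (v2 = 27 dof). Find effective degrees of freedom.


uc = sqrt(u1^2 + u2^2) = sqrt(0.368^2 + 1.98^2) = 2.0139076
v_eff = uc^4 / (u1^4/v1 + u2^4/v2)
= 2.0139076^4 / (0.368^4/19 + 1.98^4/27)
= 16.449707 / 0.57020733
v_eff = 28.8486

28.8486


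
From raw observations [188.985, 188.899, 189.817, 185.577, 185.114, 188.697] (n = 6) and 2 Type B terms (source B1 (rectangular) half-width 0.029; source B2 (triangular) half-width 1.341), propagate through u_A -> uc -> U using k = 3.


mean = (188.985 + 188.899 + 189.817 + 185.577 + 185.114 + 188.697) / 6 = 187.8481667
s = sqrt(sum((x - mean)^2)/(n-1)) = 1.9812788
u_A = s / sqrt(n) = 1.9812788 / sqrt(6) = 0.80885368
u_B1 = 0.029 / sqrt(3) = 0.016743158
u_B2 = 1.341 / sqrt(6) = 0.54746096
uc = sqrt(0.80885368^2 + 0.016743158^2 + 0.54746096^2) = 0.97685112
U = k * uc = 3 * 0.97685112
U = 2.9306

2.9306


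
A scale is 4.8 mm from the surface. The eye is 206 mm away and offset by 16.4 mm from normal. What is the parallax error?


error = h * offset / d
= 4.8 * 16.4 / 206
= 0.3821

0.3821


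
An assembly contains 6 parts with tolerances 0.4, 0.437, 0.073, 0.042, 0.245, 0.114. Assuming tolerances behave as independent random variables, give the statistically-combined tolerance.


RSS = sqrt(0.4^2 + 0.437^2 + 0.073^2 + 0.042^2 + 0.245^2 + 0.114^2)
= sqrt(0.431083)
= 0.6566

0.6566


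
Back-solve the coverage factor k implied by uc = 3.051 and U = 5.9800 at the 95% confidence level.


k = U / uc
k = 5.9800 / 3.051
k = 1.96

1.96


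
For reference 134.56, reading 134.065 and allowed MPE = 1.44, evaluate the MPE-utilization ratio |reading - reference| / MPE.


e = indication - reference = 134.065 - 134.56 = -0.4950
|e| = 0.4950
ratio = |e| / MPE = 0.4950 / 1.44
ratio = 0.3438

0.3438


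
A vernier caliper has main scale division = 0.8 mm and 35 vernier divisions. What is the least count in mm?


LC = MSD / n_div
= 0.8 / 35
= 0.0229

0.0229


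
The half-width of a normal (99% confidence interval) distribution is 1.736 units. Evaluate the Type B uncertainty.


u_B = half_width / 2.576
u_B = 1.736 / 2.576
u_B = 0.6739

0.6739


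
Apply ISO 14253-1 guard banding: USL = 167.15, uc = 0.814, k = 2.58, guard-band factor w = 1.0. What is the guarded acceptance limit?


U = k * uc = 2.58 * 0.814 = 2.10012
guard band g = w * U = 1.0 * 2.10012 = 2.10012
AL = USL - g = 167.15 - 2.10012
AL = 165.0499

165.0499


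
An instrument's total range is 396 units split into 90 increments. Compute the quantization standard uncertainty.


resolution = range / divisions
resolution = 396 / 90 = 4.4
u_res = resolution / (2*sqrt(3))
u_res = 4.4 / 3.4641016
u_res = 1.2702

1.2702


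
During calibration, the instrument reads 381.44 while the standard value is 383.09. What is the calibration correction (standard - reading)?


Correction = standard - reading
= 383.09 - 381.44
= 1.6500

1.6500


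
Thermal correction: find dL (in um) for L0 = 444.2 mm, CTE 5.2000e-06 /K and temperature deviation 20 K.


dL = L * alpha * dT
= 444.2 * 5.2000e-06 * 20
= 0.0461968 mm
dL_um = 0.0461968 * 1000 = 46.1968 um

46.1968


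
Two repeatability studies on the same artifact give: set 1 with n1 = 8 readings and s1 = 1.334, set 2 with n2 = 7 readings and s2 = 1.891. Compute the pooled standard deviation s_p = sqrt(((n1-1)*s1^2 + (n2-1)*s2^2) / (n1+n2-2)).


s_p = sqrt(((n1-1)*s1^2 + (n2-1)*s2^2) / (n1+n2-2))
numerator = (8-1)*1.334^2 + (7-1)*1.891^2 = 12.456892 + 21.455286 = 33.912178
denominator = 8 + 7 - 2 = 13
s_p^2 = 33.912178 / 13 = 2.6086291
s_p = sqrt(2.6086291) = 1.6151

1.6151


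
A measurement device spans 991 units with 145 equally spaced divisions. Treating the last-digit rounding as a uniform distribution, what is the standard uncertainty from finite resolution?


resolution = range / divisions
resolution = 991 / 145 = 6.8344828
u_res = resolution / (2*sqrt(3))
u_res = 6.8344828 / 3.4641016
u_res = 1.9729

1.9729


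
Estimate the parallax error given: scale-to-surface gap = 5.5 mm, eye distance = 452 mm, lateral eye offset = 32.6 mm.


error = h * offset / d
= 5.5 * 32.6 / 452
= 0.3967

0.3967


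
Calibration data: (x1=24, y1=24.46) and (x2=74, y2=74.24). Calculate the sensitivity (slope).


slope = (y2 - y1) / (x2 - x1)
= (74.24 - 24.46) / (74 - 24)
= 49.7800 / 50
= 0.9956

0.9956


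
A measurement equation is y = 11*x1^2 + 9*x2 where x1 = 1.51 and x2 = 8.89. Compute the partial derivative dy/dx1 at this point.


y = 11*x1^2 + 9*x2
dy/dx1 = 2*11*x1
Evaluate at x1 = 1.51: c1 = 22 * 1.51
c1 = 33.2200

33.2200


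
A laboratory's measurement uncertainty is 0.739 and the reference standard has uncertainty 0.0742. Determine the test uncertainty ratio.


TUR = u_lab / u_ref
= 0.739 / 0.0742
= 9.9596

9.9596


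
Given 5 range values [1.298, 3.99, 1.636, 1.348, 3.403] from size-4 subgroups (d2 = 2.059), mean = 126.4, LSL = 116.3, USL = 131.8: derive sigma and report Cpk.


R_bar = (1.298 + 3.99 + 1.636 + 1.348 + 3.403) / 5 = 2.335
sigma = R_bar / d2 = 2.335 / 2.059 = 1.1340457
Cp = (USL - LSL)/(6*sigma) = (131.8 - 116.3)/(6*1.1340457) = 2.2780
Cpu = (131.8 - 126.4)/(3*1.1340457) = 1.5872
Cpl = (126.4 - 116.3)/(3*1.1340457) = 2.9687
Cpk = min(Cpu, Cpl) = 1.5872

1.5872


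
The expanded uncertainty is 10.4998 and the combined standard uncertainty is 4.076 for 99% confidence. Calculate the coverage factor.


k = U / uc
k = 10.4998 / 4.076
k = 2.576

2.576


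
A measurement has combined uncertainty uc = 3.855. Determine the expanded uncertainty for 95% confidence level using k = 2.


U = k * uc
U = 2 * 3.855
U = 7.7100

7.7100


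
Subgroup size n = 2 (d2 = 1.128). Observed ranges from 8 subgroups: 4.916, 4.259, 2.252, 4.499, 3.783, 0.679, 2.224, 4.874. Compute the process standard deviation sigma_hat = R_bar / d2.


R_bar = (4.916 + 4.259 + 2.252 + 4.499 + 3.783 + 0.679 + 2.224 + 4.874) / 8
R_bar = 27.486 / 8 = 3.43575
sigma_hat = R_bar / d2 = 3.43575 / 1.128 = 3.0459

3.0459


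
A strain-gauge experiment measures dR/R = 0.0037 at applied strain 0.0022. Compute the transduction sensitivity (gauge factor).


GF = (dR/R) / epsilon
= 0.0037 / 0.0022
= 1.6818

1.6818


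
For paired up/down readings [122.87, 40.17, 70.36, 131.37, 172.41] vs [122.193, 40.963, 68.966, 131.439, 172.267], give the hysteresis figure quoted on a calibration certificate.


|122.87 - 122.193| = 0.6770
|40.17 - 40.963| = 0.7930
|70.36 - 68.966| = 1.3940
|131.37 - 131.439| = 0.0690
|172.41 - 172.267| = 0.1430
hysteresis = max(diffs) = 1.3940

1.3940


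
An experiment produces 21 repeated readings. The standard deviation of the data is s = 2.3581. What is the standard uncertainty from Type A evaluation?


u_A = s / sqrt(n)
u_A = 2.3581 / sqrt(21)
u_A = 2.3581 / 4.5825757
u_A = 0.5146

0.5146


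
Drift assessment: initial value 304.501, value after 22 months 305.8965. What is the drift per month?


rate = (v2 - v1) / months
= (305.8965 - 304.501) / 22
= 1.3955 / 22
= 0.0634

0.0634


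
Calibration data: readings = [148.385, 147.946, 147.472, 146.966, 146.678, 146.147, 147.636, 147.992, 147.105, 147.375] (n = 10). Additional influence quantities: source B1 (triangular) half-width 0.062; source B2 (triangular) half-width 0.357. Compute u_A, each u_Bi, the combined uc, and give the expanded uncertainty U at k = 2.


mean = (148.385 + 147.946 + 147.472 + 146.966 + 146.678 + 146.147 + 147.636 + 147.992 + 147.105 + 147.375) / 10 = 147.3702
s = sqrt(sum((x - mean)^2)/(n-1)) = 0.66983444
u_A = s / sqrt(n) = 0.66983444 / sqrt(10) = 0.21182025
u_B1 = 0.062 / sqrt(6) = 0.025311394
u_B2 = 0.357 / sqrt(6) = 0.14574464
uc = sqrt(0.21182025^2 + 0.025311394^2 + 0.14574464^2) = 0.25836018
U = k * uc = 2 * 0.25836018
U = 0.5167

0.5167


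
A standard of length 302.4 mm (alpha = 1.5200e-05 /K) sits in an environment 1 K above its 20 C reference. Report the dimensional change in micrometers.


dL = L * alpha * dT
= 302.4 * 1.5200e-05 * 1
= 0.0045965 mm
dL_um = 0.0045965 * 1000 = 4.5965 um

4.5965


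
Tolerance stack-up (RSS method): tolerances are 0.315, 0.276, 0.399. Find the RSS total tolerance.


RSS = sqrt(0.315^2 + 0.276^2 + 0.399^2)
= sqrt(0.334602)
= 0.5784

0.5784


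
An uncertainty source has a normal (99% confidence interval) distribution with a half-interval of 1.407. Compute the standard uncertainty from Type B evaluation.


u_B = half_width / 2.576
u_B = 1.407 / 2.576
u_B = 0.5462

0.5462


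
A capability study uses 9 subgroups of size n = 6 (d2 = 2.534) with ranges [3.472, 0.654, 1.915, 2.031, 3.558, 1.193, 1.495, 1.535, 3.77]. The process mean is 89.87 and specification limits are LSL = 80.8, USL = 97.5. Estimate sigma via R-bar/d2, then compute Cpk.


R_bar = (3.472 + 0.654 + 1.915 + 2.031 + 3.558 + 1.193 + 1.495 + 1.535 + 3.77) / 9 = 2.1803333
sigma = R_bar / d2 = 2.1803333 / 2.534 = 0.86043145
Cp = (USL - LSL)/(6*sigma) = (97.5 - 80.8)/(6*0.86043145) = 3.2348
Cpu = (97.5 - 89.87)/(3*0.86043145) = 2.9559
Cpl = (89.87 - 80.8)/(3*0.86043145) = 3.5137
Cpk = min(Cpu, Cpl) = 2.9559

2.9559


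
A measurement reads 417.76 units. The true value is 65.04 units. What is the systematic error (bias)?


Systematic error = measured - true
= 417.76 - 65.04
= 352.7200

352.7200


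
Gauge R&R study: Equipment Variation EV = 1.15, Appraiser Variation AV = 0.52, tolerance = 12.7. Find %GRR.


GRR = sqrt(EV^2 + AV^2) = sqrt(1.15^2 + 0.52^2) = 1.2621014
%GRR = GRR / tol * 100 = 1.2621014 / 12.7 * 100
%GRR = 9.9378

9.9378


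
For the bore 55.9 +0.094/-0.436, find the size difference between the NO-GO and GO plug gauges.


GO = nominal - lower_tol (smallest hole = maximum material condition)
GO = 55.9 - 0.436 = 55.464
NO-GO = nominal + upper_tol (largest hole = least material condition)
NO-GO = 55.9 + 0.094 = 55.994
spread = NO-GO - GO = 55.994 - 55.464 = 0.5300

0.5300


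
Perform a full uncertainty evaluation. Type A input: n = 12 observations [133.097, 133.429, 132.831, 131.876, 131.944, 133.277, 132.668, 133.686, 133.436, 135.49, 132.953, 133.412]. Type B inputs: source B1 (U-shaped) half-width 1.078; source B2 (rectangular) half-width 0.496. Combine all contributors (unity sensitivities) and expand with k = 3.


mean = (133.097 + 133.429 + 132.831 + 131.876 + 131.944 + 133.277 + 132.668 + 133.686 + 133.436 + 135.49 + 132.953 + 133.412) / 12 = 133.1749167
s = sqrt(sum((x - mean)^2)/(n-1)) = 0.92702216
u_A = s / sqrt(n) = 0.92702216 / sqrt(12) = 0.26760825
u_B1 = 1.078 / sqrt(2) = 0.76226111
u_B2 = 0.496 / sqrt(3) = 0.28636573
uc = sqrt(0.26760825^2 + 0.76226111^2 + 0.28636573^2) = 0.85712397
U = k * uc = 3 * 0.85712397
U = 2.5714

2.5714


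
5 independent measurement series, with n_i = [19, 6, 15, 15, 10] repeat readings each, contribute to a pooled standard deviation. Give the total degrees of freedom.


nu = sum_i (n_i - 1)
nu = ((19 - 1) + (6 - 1) + (15 - 1) + (15 - 1) + (10 - 1))
nu = 18 + 5 + 14 + 14 + 9
nu = 60

60


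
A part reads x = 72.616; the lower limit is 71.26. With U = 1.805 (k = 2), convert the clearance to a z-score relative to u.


u = U / k = 1.805 / 2 = 0.9025
margin = |LSL - x| = |71.26 - 72.616| = 1.356
z = margin / u = 1.356 / 0.9025
z = 1.5025

1.5025


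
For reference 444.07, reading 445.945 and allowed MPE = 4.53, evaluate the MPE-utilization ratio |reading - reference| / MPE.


e = indication - reference = 445.945 - 444.07 = 1.8750
|e| = 1.8750
ratio = |e| / MPE = 1.8750 / 4.53
ratio = 0.4139

0.4139


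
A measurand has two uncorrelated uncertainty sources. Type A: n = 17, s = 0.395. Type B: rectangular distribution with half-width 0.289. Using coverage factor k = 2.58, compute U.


u_A = s / sqrt(n) = 0.395 / sqrt(17) = 0.095801572
u_B = half_width / sqrt(3) = 0.289 / sqrt(3) = 0.16685423
uc = sqrt(u_A^2 + u_B^2) = sqrt(0.095801572^2 + 0.16685423^2) = 0.19240134
U = k * uc = 2.58 * 0.19240134
U = 0.4964

0.4964


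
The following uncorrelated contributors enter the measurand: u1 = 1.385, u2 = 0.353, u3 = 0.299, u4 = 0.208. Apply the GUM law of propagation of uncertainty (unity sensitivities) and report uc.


uc = sqrt(1.385^2 + 0.353^2 + 0.299^2 + 0.208^2)
uc = sqrt(2.175499)
uc = 1.4750

1.4750


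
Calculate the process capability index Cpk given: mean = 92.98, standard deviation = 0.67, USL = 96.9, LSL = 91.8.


Cpu = (USL - mean) / (3*sigma) = (96.9 - 92.98) / (3*0.67) = 1.9502
Cpl = (mean - LSL) / (3*sigma) = (92.98 - 91.8) / (3*0.67) = 0.5871
Cpk = min(Cpu, Cpl) = 0.5871

0.5871


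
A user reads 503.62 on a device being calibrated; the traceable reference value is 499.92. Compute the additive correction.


Correction = standard - reading
= 499.92 - 503.62
= -3.7000

-3.7000


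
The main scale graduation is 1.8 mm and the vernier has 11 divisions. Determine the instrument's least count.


LC = MSD / n_div
= 1.8 / 11
= 0.1636

0.1636


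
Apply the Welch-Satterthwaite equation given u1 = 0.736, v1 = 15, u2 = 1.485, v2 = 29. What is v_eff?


uc = sqrt(u1^2 + u2^2) = sqrt(0.736^2 + 1.485^2) = 1.6573838
v_eff = uc^4 / (u1^4/v1 + u2^4/v2)
= 1.6573838^4 / (0.736^4/15 + 1.485^4/29)
= 7.5455753 / 0.18725256
v_eff = 40.2962

40.2962


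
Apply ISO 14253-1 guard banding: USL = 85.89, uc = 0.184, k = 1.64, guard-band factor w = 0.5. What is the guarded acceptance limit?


U = k * uc = 1.64 * 0.184 = 0.30176
guard band g = w * U = 0.5 * 0.30176 = 0.15088
AL = USL - g = 85.89 - 0.15088
AL = 85.7391

85.7391


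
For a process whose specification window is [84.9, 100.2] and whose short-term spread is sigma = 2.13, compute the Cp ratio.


Cp = (USL - LSL) / (6 * sigma)
= (100.2 - 84.9) / (6 * 2.13)
= 15.3000 / 12.7800
= 1.1972

1.1972


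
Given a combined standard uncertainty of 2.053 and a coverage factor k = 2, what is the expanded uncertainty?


U = k * uc
U = 2 * 2.053
U = 4.1060

4.1060


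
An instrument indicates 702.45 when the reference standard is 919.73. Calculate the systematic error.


Systematic error = measured - true
= 702.45 - 919.73
= -217.2800

-217.2800


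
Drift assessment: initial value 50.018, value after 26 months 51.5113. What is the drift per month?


rate = (v2 - v1) / months
= (51.5113 - 50.018) / 26
= 1.4933 / 26
= 0.0574

0.0574


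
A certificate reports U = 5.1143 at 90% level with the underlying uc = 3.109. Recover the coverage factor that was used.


k = U / uc
k = 5.1143 / 3.109
k = 1.645

1.645


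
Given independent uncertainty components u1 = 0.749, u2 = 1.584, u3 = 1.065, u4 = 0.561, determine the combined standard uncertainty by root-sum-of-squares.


uc = sqrt(0.749^2 + 1.584^2 + 1.065^2 + 0.561^2)
uc = sqrt(4.519003)
uc = 2.1258

2.1258


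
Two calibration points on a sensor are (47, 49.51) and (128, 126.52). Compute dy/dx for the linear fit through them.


slope = (y2 - y1) / (x2 - x1)
= (126.52 - 49.51) / (128 - 47)
= 77.0100 / 81
= 0.9507

0.9507


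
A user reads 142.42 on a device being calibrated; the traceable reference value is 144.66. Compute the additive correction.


Correction = standard - reading
= 144.66 - 142.42
= 2.2400

2.2400


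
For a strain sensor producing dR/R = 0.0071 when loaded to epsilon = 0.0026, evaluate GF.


GF = (dR/R) / epsilon
= 0.0071 / 0.0026
= 2.7308

2.7308


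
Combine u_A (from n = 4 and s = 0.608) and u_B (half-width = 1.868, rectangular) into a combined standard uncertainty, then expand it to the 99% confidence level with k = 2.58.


u_A = s / sqrt(n) = 0.608 / sqrt(4) = 0.304
u_B = half_width / sqrt(3) = 1.868 / sqrt(3) = 1.0784903
uc = sqrt(u_A^2 + u_B^2) = sqrt(0.304^2 + 1.0784903^2) = 1.1205165
U = k * uc = 2.58 * 1.1205165
U = 2.8909

2.8909


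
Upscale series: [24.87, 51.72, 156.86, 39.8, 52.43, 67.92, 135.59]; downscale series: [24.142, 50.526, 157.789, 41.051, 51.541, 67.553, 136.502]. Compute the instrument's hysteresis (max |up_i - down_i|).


|24.87 - 24.142| = 0.7280
|51.72 - 50.526| = 1.1940
|156.86 - 157.789| = 0.9290
|39.8 - 41.051| = 1.2510
|52.43 - 51.541| = 0.8890
|67.92 - 67.553| = 0.3670
|135.59 - 136.502| = 0.9120
hysteresis = max(diffs) = 1.2510

1.2510


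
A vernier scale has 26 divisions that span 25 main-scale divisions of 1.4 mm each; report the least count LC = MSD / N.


LC = MSD / n_div
= 1.4 / 26
= 0.0538

0.0538


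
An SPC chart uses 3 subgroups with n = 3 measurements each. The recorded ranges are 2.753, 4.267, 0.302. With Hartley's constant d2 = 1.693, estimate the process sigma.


R_bar = (2.753 + 4.267 + 0.302) / 3
R_bar = 7.322 / 3 = 2.4406667
sigma_hat = R_bar / d2 = 2.4406667 / 1.693 = 1.4416

1.4416


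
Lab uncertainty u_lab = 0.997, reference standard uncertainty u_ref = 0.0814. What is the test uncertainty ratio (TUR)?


TUR = u_lab / u_ref
= 0.997 / 0.0814
= 12.2482

12.2482


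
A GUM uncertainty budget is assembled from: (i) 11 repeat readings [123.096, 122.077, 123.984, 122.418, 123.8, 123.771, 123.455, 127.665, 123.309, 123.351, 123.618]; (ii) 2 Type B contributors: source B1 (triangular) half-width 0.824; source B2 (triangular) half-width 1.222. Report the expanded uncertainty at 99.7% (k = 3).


mean = (123.096 + 122.077 + 123.984 + 122.418 + 123.8 + 123.771 + 123.455 + 127.665 + 123.309 + 123.351 + 123.618) / 11 = 123.6858182
s = sqrt(sum((x - mean)^2)/(n-1)) = 1.4421723
u_A = s / sqrt(n) = 1.4421723 / sqrt(11) = 0.43483131
u_B1 = 0.824 / sqrt(6) = 0.33639659
u_B2 = 1.222 / sqrt(6) = 0.49887941
uc = sqrt(0.43483131^2 + 0.33639659^2 + 0.49887941^2) = 0.74237565
U = k * uc = 3 * 0.74237565
U = 2.2271

2.2271


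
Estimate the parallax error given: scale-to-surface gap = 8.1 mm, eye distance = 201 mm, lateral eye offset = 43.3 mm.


error = h * offset / d
= 8.1 * 43.3 / 201
= 1.7449

1.7449


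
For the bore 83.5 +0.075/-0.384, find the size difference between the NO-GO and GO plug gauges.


GO = nominal - lower_tol (smallest hole = maximum material condition)
GO = 83.5 - 0.384 = 83.116
NO-GO = nominal + upper_tol (largest hole = least material condition)
NO-GO = 83.5 + 0.075 = 83.575
spread = NO-GO - GO = 83.575 - 83.116 = 0.4590

0.4590


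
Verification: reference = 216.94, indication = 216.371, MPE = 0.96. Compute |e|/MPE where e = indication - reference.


e = indication - reference = 216.371 - 216.94 = -0.5690
|e| = 0.5690
ratio = |e| / MPE = 0.5690 / 0.96
ratio = 0.5927

0.5927


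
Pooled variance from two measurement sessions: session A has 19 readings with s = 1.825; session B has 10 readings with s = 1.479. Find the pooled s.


s_p = sqrt(((n1-1)*s1^2 + (n2-1)*s2^2) / (n1+n2-2))
numerator = (19-1)*1.825^2 + (10-1)*1.479^2 = 59.95125 + 19.686969 = 79.638219
denominator = 19 + 10 - 2 = 27
s_p^2 = 79.638219 / 27 = 2.9495637
s_p = sqrt(2.9495637) = 1.7174

1.7174


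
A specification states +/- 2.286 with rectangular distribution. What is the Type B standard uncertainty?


u_B = half_width / sqrt(3)
u_B = 2.286 / 1.7320508
u_B = 1.3198

1.3198


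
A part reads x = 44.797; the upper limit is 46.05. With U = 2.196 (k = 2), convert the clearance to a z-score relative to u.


u = U / k = 2.196 / 2 = 1.098
margin = |USL - x| = |46.05 - 44.797| = 1.253
z = margin / u = 1.253 / 1.098
z = 1.1412

1.1412


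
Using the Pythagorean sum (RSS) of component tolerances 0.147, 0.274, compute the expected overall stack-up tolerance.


RSS = sqrt(0.147^2 + 0.274^2)
= sqrt(0.096685)
= 0.3109

0.3109


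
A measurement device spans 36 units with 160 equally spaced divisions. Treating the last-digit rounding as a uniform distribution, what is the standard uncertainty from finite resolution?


resolution = range / divisions
resolution = 36 / 160 = 0.225
u_res = resolution / (2*sqrt(3))
u_res = 0.225 / 3.4641016
u_res = 0.0650

0.0650


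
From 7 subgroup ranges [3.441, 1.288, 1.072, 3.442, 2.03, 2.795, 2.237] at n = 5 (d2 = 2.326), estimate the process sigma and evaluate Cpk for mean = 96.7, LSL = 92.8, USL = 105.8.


R_bar = (3.441 + 1.288 + 1.072 + 3.442 + 2.03 + 2.795 + 2.237) / 7 = 2.3292857
sigma = R_bar / d2 = 2.3292857 / 2.326 = 1.0014126
Cp = (USL - LSL)/(6*sigma) = (105.8 - 92.8)/(6*1.0014126) = 2.1636
Cpu = (105.8 - 96.7)/(3*1.0014126) = 3.0291
Cpl = (96.7 - 92.8)/(3*1.0014126) = 1.2982
Cpk = min(Cpu, Cpl) = 1.2982

1.2982


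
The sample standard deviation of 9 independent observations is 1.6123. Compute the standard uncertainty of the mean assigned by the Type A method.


u_A = s / sqrt(n)
u_A = 1.6123 / sqrt(9)
u_A = 1.6123 / 3
u_A = 0.5374

0.5374


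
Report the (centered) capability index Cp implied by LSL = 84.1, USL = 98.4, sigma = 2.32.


Cp = (USL - LSL) / (6 * sigma)
= (98.4 - 84.1) / (6 * 2.32)
= 14.3000 / 13.9200
= 1.0273

1.0273


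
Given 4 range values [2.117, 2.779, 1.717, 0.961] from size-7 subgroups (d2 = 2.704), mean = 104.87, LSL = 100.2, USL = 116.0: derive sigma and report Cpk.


R_bar = (2.117 + 2.779 + 1.717 + 0.961) / 4 = 1.8935
sigma = R_bar / d2 = 1.8935 / 2.704 = 0.70025888
Cp = (USL - LSL)/(6*sigma) = (116.0 - 100.2)/(6*0.70025888) = 3.7605
Cpu = (116.0 - 104.87)/(3*0.70025888) = 5.2980
Cpl = (104.87 - 100.2)/(3*0.70025888) = 2.2230
Cpk = min(Cpu, Cpl) = 2.2230

2.2230


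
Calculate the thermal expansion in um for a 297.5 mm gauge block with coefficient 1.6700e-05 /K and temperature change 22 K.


dL = L * alpha * dT
= 297.5 * 1.6700e-05 * 22
= 0.1093015 mm
dL_um = 0.1093015 * 1000 = 109.3015 um

109.3015


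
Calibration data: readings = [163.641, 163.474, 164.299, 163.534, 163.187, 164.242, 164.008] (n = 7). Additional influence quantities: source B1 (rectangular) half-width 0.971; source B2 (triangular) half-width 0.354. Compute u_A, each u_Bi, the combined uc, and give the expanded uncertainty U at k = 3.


mean = (163.641 + 163.474 + 164.299 + 163.534 + 163.187 + 164.242 + 164.008) / 7 = 163.7692857
s = sqrt(sum((x - mean)^2)/(n-1)) = 0.42014034
u_A = s / sqrt(n) = 0.42014034 / sqrt(7) = 0.15879812
u_B1 = 0.971 / sqrt(3) = 0.56060711
u_B2 = 0.354 / sqrt(6) = 0.14451989
uc = sqrt(0.15879812^2 + 0.56060711^2 + 0.14451989^2) = 0.60031923
U = k * uc = 3 * 0.60031923
U = 1.8010

1.8010


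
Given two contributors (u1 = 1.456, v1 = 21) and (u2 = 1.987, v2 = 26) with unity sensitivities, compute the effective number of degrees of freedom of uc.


uc = sqrt(u1^2 + u2^2) = sqrt(1.456^2 + 1.987^2) = 2.4633524
v_eff = uc^4 / (u1^4/v1 + u2^4/v2)
= 2.4633524^4 / (1.456^4/21 + 1.987^4/26)
= 36.821899 / 0.81354607
v_eff = 45.2610

45.2610


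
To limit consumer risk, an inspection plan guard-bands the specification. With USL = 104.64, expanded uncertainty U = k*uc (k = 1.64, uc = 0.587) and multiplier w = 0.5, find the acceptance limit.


U = k * uc = 1.64 * 0.587 = 0.96268
guard band g = w * U = 0.5 * 0.96268 = 0.48134
AL = USL - g = 104.64 - 0.48134
AL = 104.1587

104.1587


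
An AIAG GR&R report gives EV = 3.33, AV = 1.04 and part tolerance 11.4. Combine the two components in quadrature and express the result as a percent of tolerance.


GRR = sqrt(EV^2 + AV^2) = sqrt(3.33^2 + 1.04^2) = 3.4886244
%GRR = GRR / tol * 100 = 3.4886244 / 11.4 * 100
%GRR = 30.6020

30.6020


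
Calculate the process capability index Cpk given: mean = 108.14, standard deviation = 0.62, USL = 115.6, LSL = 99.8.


Cpu = (USL - mean) / (3*sigma) = (115.6 - 108.14) / (3*0.62) = 4.0108
Cpl = (mean - LSL) / (3*sigma) = (108.14 - 99.8) / (3*0.62) = 4.4839
Cpk = min(Cpu, Cpl) = 4.0108

4.0108


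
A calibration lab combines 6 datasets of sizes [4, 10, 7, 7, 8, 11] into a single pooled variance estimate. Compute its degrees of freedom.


nu = sum_i (n_i - 1)
nu = ((4 - 1) + (10 - 1) + (7 - 1) + (7 - 1) + (8 - 1) + (11 - 1))
nu = 3 + 9 + 6 + 6 + 7 + 10
nu = 41

41


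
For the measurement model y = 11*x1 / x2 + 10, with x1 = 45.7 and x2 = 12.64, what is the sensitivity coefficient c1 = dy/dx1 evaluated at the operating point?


y = 11*x1 / x2 + 10
dy/dx1 = 11/x2
Evaluate at x2 = 12.64: c1 = 11 / 12.64
c1 = 0.8703

0.8703


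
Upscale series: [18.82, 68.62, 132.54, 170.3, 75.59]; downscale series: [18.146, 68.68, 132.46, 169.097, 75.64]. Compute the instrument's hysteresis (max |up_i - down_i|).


|18.82 - 18.146| = 0.6740
|68.62 - 68.68| = 0.0600
|132.54 - 132.46| = 0.0800
|170.3 - 169.097| = 1.2030
|75.59 - 75.64| = 0.0500
hysteresis = max(diffs) = 1.2030

1.2030


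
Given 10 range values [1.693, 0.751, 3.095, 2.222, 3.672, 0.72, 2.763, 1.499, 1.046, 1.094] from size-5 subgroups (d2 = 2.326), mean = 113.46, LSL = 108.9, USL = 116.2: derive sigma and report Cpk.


R_bar = (1.693 + 0.751 + 3.095 + 2.222 + 3.672 + 0.72 + 2.763 + 1.499 + 1.046 + 1.094) / 10 = 1.8555
sigma = R_bar / d2 = 1.8555 / 2.326 = 0.79772141
Cp = (USL - LSL)/(6*sigma) = (116.2 - 108.9)/(6*0.79772141) = 1.5252
Cpu = (116.2 - 113.46)/(3*0.79772141) = 1.1449
Cpl = (113.46 - 108.9)/(3*0.79772141) = 1.9054
Cpk = min(Cpu, Cpl) = 1.1449

1.1449


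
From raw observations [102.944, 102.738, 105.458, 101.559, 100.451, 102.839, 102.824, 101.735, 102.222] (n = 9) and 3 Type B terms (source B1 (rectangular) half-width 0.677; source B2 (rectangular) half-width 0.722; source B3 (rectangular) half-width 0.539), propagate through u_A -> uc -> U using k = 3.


mean = (102.944 + 102.738 + 105.458 + 101.559 + 100.451 + 102.839 + 102.824 + 101.735 + 102.222) / 9 = 102.53
s = sqrt(sum((x - mean)^2)/(n-1)) = 1.3675586
u_A = s / sqrt(n) = 1.3675586 / sqrt(9) = 0.45585287
u_B1 = 0.677 / sqrt(3) = 0.39086613
u_B2 = 0.722 / sqrt(3) = 0.41684689
u_B3 = 0.539 / sqrt(3) = 0.3111918
uc = sqrt(0.45585287^2 + 0.39086613^2 + 0.41684689^2 + 0.3111918^2) = 0.79446827
U = k * uc = 3 * 0.79446827
U = 2.3834

2.3834


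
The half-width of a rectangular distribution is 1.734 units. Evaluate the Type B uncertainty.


u_B = half_width / sqrt(3)
u_B = 1.734 / 1.7320508
u_B = 1.0011

1.0011


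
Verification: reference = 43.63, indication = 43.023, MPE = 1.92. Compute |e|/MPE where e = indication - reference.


e = indication - reference = 43.023 - 43.63 = -0.6070
|e| = 0.6070
ratio = |e| / MPE = 0.6070 / 1.92
ratio = 0.3161

0.3161


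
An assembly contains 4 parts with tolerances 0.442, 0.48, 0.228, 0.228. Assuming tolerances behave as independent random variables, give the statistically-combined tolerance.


RSS = sqrt(0.442^2 + 0.48^2 + 0.228^2 + 0.228^2)
= sqrt(0.529732)
= 0.7278

0.7278


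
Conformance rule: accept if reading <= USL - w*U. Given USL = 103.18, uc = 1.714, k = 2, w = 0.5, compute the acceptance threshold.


U = k * uc = 2 * 1.714 = 3.428
guard band g = w * U = 0.5 * 3.428 = 1.714
AL = USL - g = 103.18 - 1.714
AL = 101.4660

101.4660


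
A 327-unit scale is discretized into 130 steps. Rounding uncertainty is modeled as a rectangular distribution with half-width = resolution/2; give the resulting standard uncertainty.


resolution = range / divisions
resolution = 327 / 130 = 2.5153846
u_res = resolution / (2*sqrt(3))
u_res = 2.5153846 / 3.4641016
u_res = 0.7261

0.7261


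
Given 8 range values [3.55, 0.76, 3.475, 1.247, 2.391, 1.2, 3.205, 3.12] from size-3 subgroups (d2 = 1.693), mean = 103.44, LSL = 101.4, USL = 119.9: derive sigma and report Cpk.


R_bar = (3.55 + 0.76 + 3.475 + 1.247 + 2.391 + 1.2 + 3.205 + 3.12) / 8 = 2.3685
sigma = R_bar / d2 = 2.3685 / 1.693 = 1.3989959
Cp = (USL - LSL)/(6*sigma) = (119.9 - 101.4)/(6*1.3989959) = 2.2040
Cpu = (119.9 - 103.44)/(3*1.3989959) = 3.9219
Cpl = (103.44 - 101.4)/(3*1.3989959) = 0.4861
Cpk = min(Cpu, Cpl) = 0.4861

0.4861


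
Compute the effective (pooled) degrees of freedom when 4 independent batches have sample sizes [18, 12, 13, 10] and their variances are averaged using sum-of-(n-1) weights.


nu = sum_i (n_i - 1)
nu = ((18 - 1) + (12 - 1) + (13 - 1) + (10 - 1))
nu = 17 + 11 + 12 + 9
nu = 49

49


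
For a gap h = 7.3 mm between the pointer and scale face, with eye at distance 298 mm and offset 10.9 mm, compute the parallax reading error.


error = h * offset / d
= 7.3 * 10.9 / 298
= 0.2670

0.2670


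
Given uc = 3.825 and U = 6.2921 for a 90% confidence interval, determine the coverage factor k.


k = U / uc
k = 6.2921 / 3.825
k = 1.645

1.645


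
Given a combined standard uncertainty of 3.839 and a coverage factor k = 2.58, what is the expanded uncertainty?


U = k * uc
U = 2.58 * 3.839
U = 9.9046

9.9046


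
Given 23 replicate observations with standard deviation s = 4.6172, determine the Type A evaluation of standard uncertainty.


u_A = s / sqrt(n)
u_A = 4.6172 / sqrt(23)
u_A = 4.6172 / 4.7958315
u_A = 0.9628

0.9628


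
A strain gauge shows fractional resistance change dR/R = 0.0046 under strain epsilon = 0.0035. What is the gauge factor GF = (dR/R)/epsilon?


GF = (dR/R) / epsilon
= 0.0046 / 0.0035
= 1.3143

1.3143


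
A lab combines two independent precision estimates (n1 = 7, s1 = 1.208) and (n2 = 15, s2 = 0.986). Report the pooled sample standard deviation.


s_p = sqrt(((n1-1)*s1^2 + (n2-1)*s2^2) / (n1+n2-2))
numerator = (7-1)*1.208^2 + (15-1)*0.986^2 = 8.755584 + 13.610744 = 22.366328
denominator = 7 + 15 - 2 = 20
s_p^2 = 22.366328 / 20 = 1.1183164
s_p = sqrt(1.1183164) = 1.0575

1.0575
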